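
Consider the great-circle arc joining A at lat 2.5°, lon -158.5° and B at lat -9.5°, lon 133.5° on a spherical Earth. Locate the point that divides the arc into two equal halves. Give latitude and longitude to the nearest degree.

From cos δ = sin φ₁ sin φ₂ + cos φ₁ cos φ₂ cos Δλ, the central angle is δ ≈ 1.200 rad (68.8°).
Interpolate at f = 1/2 with slerp weights a = sin((1−f)δ)/sin δ ≈ 0.606, b = sin(fδ)/sin δ ≈ 0.606.
p = a·p₁ + b·p₂ ≈ (-0.975, 0.212, -0.074); φ = arcsin(p_z) ≈ -4.22°, λ = atan2(p_y, p_x) ≈ 167.75°.

≈ lat -4°, lon 168°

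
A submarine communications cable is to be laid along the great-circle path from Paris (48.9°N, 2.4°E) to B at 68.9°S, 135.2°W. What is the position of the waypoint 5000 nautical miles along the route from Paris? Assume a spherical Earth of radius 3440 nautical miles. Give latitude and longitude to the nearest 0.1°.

The haversine formula gives a central angle δ ≈ 2.642 rad (151.4°) between the endpoints. The total great-circle distance is δ·R ≈ 2.642 × 3440 ≈ 9089 nmi, so the target fraction is f = 5000/9089 ≈ 0.550.
Interpolate at f ≈ 0.550 with slerp weights a = sin((1−f)δ)/sin δ ≈ 1.937, b = sin(fδ)/sin δ ≈ 2.073.
p = a·p₁ + b·p₂ ≈ (0.743, -0.473, -0.475); φ = arcsin(p_z) ≈ -28.34°, λ = atan2(p_y, p_x) ≈ -32.47°.

≈ 28.3°S, 32.5°W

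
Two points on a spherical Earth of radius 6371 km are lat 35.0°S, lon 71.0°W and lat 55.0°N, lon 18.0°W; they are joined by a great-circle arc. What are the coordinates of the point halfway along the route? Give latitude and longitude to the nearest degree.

From cos δ = sin φ₁ sin φ₂ + cos φ₁ cos φ₂ cos Δλ, the central angle is δ ≈ 1.759 rad (100.8°).
Interpolate at f = 1/2 with slerp weights a = sin((1−f)δ)/sin δ ≈ 0.784, b = sin(fδ)/sin δ ≈ 0.784.
p = a·p₁ + b·p₂ ≈ (0.637, -0.746, 0.193); φ = arcsin(p_z) ≈ 11.10°, λ = atan2(p_y, p_x) ≈ -49.52°.

≈ lat 11°N, lon 50°W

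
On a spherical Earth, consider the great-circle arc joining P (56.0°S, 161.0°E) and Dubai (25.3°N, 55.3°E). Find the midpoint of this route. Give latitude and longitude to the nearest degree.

Write both endpoints as unit vectors p₁, p₂ with components (cos φ cos λ, cos φ sin λ, sin φ).
The central angle between the endpoints is δ = arccos(p₁·p₂) ≈ 2.084 rad (119.4°).
Interpolate at f = 1/2 with slerp weights a = sin((1−f)δ)/sin δ ≈ 0.991, b = sin(fδ)/sin δ ≈ 0.991.
p = a·p₁ + b·p₂ ≈ (-0.014, 0.917, -0.398); φ = arcsin(p_z) ≈ -23.46°, λ = atan2(p_y, p_x) ≈ 90.87°.

≈ (23°S, 91°E)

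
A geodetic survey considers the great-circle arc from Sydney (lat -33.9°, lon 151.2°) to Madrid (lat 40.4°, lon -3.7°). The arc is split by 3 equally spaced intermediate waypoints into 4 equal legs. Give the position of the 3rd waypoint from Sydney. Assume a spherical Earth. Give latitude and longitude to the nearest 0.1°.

Write both endpoints as unit vectors p₁, p₂ with components (cos φ cos λ, cos φ sin λ, sin φ).
The central angle between the endpoints is δ = arccos(p₁·p₂) ≈ 2.776 rad (159.0°).
Interpolate at f = 3/4 with slerp weights a = sin((1−f)δ)/sin δ ≈ 1.789, b = sin(fδ)/sin δ ≈ 2.439.
p = a·p₁ + b·p₂ ≈ (0.553, 0.595, 0.583); φ = arcsin(p_z) ≈ 35.68°, λ = atan2(p_y, p_x) ≈ 47.13°.

≈ lat 35.7°, lon 47.1°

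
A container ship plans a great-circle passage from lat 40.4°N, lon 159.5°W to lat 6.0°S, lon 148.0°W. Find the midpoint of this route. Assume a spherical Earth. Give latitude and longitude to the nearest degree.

≈ lat 17°N, lon 153°W

Write both endpoints as unit vectors p₁, p₂ with components (cos φ cos λ, cos φ sin λ, sin φ).
The central angle between the endpoints is δ = arccos(p₁·p₂) ≈ 0.831 rad (47.6°).
Interpolate at f = 1/2 with slerp weights a = sin((1−f)δ)/sin δ ≈ 0.546, b = sin(fδ)/sin δ ≈ 0.546.
p = a·p₁ + b·p₂ ≈ (-0.851, -0.434, 0.297); φ = arcsin(p_z) ≈ 17.28°, λ = atan2(p_y, p_x) ≈ -152.98°.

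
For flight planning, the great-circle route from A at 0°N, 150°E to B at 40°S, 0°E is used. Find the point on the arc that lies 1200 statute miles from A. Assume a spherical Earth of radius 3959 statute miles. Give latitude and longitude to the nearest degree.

≈ 15°S, 141°E

Convert each endpoint to a unit vector on the sphere (x = cos φ cos λ, y = cos φ sin λ, z = sin φ).
The central angle between the endpoints is δ = arccos(p₁·p₂) ≈ 2.296 rad (131.6°). The total great-circle distance is δ·R ≈ 2.296 × 3959 ≈ 9091 mi, so the target fraction is f = 1200/9091 ≈ 0.132.
Interpolate at f ≈ 0.132 with slerp weights a = sin((1−f)δ)/sin δ ≈ 1.219, b = sin(fδ)/sin δ ≈ 0.399.
p = a·p₁ + b·p₂ ≈ (-0.750, 0.610, -0.256); φ = arcsin(p_z) ≈ -14.86°, λ = atan2(p_y, p_x) ≈ 140.90°.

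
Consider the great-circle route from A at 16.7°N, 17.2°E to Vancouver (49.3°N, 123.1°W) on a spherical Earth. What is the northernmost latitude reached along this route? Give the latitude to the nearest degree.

The great circle lies in the plane with unit normal n̂ = (p₁ × p₂)/|p₁ × p₂|.
Here n̂_z ≈ -0.413; the vertex latitude is φ_max = arccos|n̂_z| ≈ 65.6°.

≈ 66°N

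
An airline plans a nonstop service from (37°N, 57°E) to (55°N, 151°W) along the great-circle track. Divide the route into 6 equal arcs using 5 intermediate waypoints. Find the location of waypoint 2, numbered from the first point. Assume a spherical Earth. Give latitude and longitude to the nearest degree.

Write both endpoints as unit vectors p₁, p₂ with components (cos φ cos λ, cos φ sin λ, sin φ).
The central angle between the endpoints is δ = arccos(p₁·p₂) ≈ 1.482 rad (84.9°).
Interpolate at f = 2/6 with slerp weights a = sin((1−f)δ)/sin δ ≈ 0.838, b = sin(fδ)/sin δ ≈ 0.476.
p = a·p₁ + b·p₂ ≈ (0.126, 0.429, 0.894); φ = arcsin(p_z) ≈ 63.44°, λ = atan2(p_y, p_x) ≈ 73.66°.

≈ (63°N, 74°E)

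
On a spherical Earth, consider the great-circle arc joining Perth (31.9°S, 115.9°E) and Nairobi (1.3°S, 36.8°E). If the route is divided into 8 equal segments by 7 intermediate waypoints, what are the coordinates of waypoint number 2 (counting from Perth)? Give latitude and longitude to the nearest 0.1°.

The haversine formula gives a central angle δ ≈ 1.397 rad (80.1°) between the endpoints.
Interpolate at f = 2/8 with slerp weights a = sin((1−f)δ)/sin δ ≈ 0.880, b = sin(fδ)/sin δ ≈ 0.348.
p = a·p₁ + b·p₂ ≈ (-0.048, 0.880, -0.473); φ = arcsin(p_z) ≈ -28.21°, λ = atan2(p_y, p_x) ≈ 93.12°.

≈ 28.2°S, 93.1°E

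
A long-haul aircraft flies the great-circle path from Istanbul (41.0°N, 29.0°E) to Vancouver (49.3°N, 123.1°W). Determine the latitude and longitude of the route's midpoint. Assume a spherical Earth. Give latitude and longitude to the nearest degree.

≈ 76°N, 31°W

From cos δ = sin φ₁ sin φ₂ + cos φ₁ cos φ₂ cos Δλ, the central angle is δ ≈ 1.508 rad (86.4°).
Interpolate at f = 1/2 with slerp weights a = sin((1−f)δ)/sin δ ≈ 0.686, b = sin(fδ)/sin δ ≈ 0.686.
p = a·p₁ + b·p₂ ≈ (0.209, -0.124, 0.970); φ = arcsin(p_z) ≈ 75.97°, λ = atan2(p_y, p_x) ≈ -30.69°.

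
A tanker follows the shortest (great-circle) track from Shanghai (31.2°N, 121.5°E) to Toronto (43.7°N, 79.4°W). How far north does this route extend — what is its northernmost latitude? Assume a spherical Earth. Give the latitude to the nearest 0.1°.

≈ 76.9°N

The great circle lies in the plane with unit normal n̂ = (p₁ × p₂)/|p₁ × p₂|.
Here n̂_z ≈ +0.226; the vertex latitude is φ_max = arccos|n̂_z| ≈ 76.9°.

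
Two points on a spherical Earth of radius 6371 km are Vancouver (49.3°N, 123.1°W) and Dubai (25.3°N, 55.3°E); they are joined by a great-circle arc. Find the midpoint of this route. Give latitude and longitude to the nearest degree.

≈ 78°N, 51°E

From cos δ = sin φ₁ sin φ₂ + cos φ₁ cos φ₂ cos Δλ, the central angle is δ ≈ 1.839 rad (105.4°).
Interpolate at f = 1/2 with slerp weights a = sin((1−f)δ)/sin δ ≈ 0.825, b = sin(fδ)/sin δ ≈ 0.825.
p = a·p₁ + b·p₂ ≈ (0.131, 0.163, 0.978); φ = arcsin(p_z) ≈ 77.96°, λ = atan2(p_y, p_x) ≈ 51.17°.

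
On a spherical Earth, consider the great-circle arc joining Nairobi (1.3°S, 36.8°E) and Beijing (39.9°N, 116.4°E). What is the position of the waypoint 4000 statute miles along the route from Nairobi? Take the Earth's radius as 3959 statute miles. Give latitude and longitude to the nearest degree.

≈ (33°N, 87°E)

Convert each endpoint to a unit vector on the sphere (x = cos φ cos λ, y = cos φ sin λ, z = sin φ).
The central angle between the endpoints is δ = arccos(p₁·p₂) ≈ 1.447 rad (82.9°). The total great-circle distance is δ·R ≈ 1.447 × 3959 ≈ 5727 mi, so the target fraction is f = 4000/5727 ≈ 0.698.
Interpolate at f ≈ 0.698 with slerp weights a = sin((1−f)δ)/sin δ ≈ 0.426, b = sin(fδ)/sin δ ≈ 0.854.
p = a·p₁ + b·p₂ ≈ (0.050, 0.842, 0.538); φ = arcsin(p_z) ≈ 32.54°, λ = atan2(p_y, p_x) ≈ 86.62°.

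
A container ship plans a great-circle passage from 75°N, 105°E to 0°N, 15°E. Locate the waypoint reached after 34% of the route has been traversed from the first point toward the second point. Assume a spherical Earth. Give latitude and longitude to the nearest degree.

Write both endpoints as unit vectors p₁, p₂ with components (cos φ cos λ, cos φ sin λ, sin φ).
The central angle between the endpoints is δ = arccos(p₁·p₂) ≈ 1.571 rad (90.0°).
Interpolate at f = 0.34 with slerp weights a = sin((1−f)δ)/sin δ ≈ 0.861, b = sin(fδ)/sin δ ≈ 0.509.
p = a·p₁ + b·p₂ ≈ (0.434, 0.347, 0.831); φ = arcsin(p_z) ≈ 56.24°, λ = atan2(p_y, p_x) ≈ 38.64°.

≈ 56°N, 39°E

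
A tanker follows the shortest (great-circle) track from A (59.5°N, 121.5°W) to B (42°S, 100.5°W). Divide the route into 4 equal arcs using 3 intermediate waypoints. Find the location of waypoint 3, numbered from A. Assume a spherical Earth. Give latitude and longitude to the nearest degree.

From cos δ = sin φ₁ sin φ₂ + cos φ₁ cos φ₂ cos Δλ, the central angle is δ ≈ 1.797 rad (103.0°).
Interpolate at f = 3/4 with slerp weights a = sin((1−f)δ)/sin δ ≈ 0.446, b = sin(fδ)/sin δ ≈ 1.001.
p = a·p₁ + b·p₂ ≈ (-0.254, -0.924, -0.286); φ = arcsin(p_z) ≈ -16.60°, λ = atan2(p_y, p_x) ≈ -105.35°.

≈ (17°S, 105°W)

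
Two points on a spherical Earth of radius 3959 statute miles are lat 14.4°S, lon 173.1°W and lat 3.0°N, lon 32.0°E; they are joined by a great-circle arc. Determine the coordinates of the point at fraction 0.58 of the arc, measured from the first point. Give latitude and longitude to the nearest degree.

Convert each endpoint to a unit vector on the sphere (x = cos φ cos λ, y = cos φ sin λ, z = sin φ).
The central angle between the endpoints is δ = arccos(p₁·p₂) ≈ 2.666 rad (152.7°).
Interpolate at f = 0.58 with slerp weights a = sin((1−f)δ)/sin δ ≈ 1.965, b = sin(fδ)/sin δ ≈ 2.183.
p = a·p₁ + b·p₂ ≈ (-0.041, 0.926, -0.374); φ = arcsin(p_z) ≈ -21.99°, λ = atan2(p_y, p_x) ≈ 92.53°.

≈ lat 22°S, lon 93°E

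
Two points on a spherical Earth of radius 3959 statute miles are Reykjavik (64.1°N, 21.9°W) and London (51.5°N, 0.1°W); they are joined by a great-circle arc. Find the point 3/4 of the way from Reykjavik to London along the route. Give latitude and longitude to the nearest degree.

≈ 55°N, 4°W

Convert each endpoint to a unit vector on the sphere (x = cos φ cos λ, y = cos φ sin λ, z = sin φ).
The central angle between the endpoints is δ = arccos(p₁·p₂) ≈ 0.296 rad (17.0°).
Interpolate at f = 3/4 with slerp weights a = sin((1−f)δ)/sin δ ≈ 0.253, b = sin(fδ)/sin δ ≈ 0.755.
p = a·p₁ + b·p₂ ≈ (0.573, -0.042, 0.819); φ = arcsin(p_z) ≈ 54.96°, λ = atan2(p_y, p_x) ≈ -4.21°.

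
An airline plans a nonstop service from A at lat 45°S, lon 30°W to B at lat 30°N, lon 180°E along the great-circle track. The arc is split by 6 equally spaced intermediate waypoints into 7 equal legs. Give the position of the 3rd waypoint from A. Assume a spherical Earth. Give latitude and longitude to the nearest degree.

The haversine formula gives a central angle δ ≈ 2.655 rad (152.1°) between the endpoints.
Interpolate at f = 3/7 with slerp weights a = sin((1−f)δ)/sin δ ≈ 2.135, b = sin(fδ)/sin δ ≈ 1.941.
p = a·p₁ + b·p₂ ≈ (-0.373, -0.755, -0.539); φ = arcsin(p_z) ≈ -32.64°, λ = atan2(p_y, p_x) ≈ -116.32°.

≈ lat 33°S, lon 116°W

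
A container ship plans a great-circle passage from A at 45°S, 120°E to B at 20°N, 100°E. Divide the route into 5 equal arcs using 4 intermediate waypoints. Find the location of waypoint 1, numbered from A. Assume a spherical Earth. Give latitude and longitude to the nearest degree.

Convert each endpoint to a unit vector on the sphere (x = cos φ cos λ, y = cos φ sin λ, z = sin φ).
The central angle between the endpoints is δ = arccos(p₁·p₂) ≈ 1.178 rad (67.5°).
Interpolate at f = 1/5 with slerp weights a = sin((1−f)δ)/sin δ ≈ 0.876, b = sin(fδ)/sin δ ≈ 0.253.
p = a·p₁ + b·p₂ ≈ (-0.351, 0.770, -0.533); φ = arcsin(p_z) ≈ -32.19°, λ = atan2(p_y, p_x) ≈ 114.49°.

≈ 32°S, 114°E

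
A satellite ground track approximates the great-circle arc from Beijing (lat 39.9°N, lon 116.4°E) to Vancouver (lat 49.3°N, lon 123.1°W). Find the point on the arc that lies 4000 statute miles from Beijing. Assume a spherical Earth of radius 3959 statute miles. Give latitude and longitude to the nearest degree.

Convert each endpoint to a unit vector on the sphere (x = cos φ cos λ, y = cos φ sin λ, z = sin φ).
The central angle between the endpoints is δ = arccos(p₁·p₂) ≈ 1.336 rad (76.6°). The total great-circle distance is δ·R ≈ 1.336 × 3959 ≈ 5290 mi, so the target fraction is f = 4000/5290 ≈ 0.756.
Interpolate at f ≈ 0.756 with slerp weights a = sin((1−f)δ)/sin δ ≈ 0.329, b = sin(fδ)/sin δ ≈ 0.871.
p = a·p₁ + b·p₂ ≈ (-0.422, -0.250, 0.871); φ = arcsin(p_z) ≈ 60.62°, λ = atan2(p_y, p_x) ≈ -149.43°.

≈ lat 61°N, lon 149°W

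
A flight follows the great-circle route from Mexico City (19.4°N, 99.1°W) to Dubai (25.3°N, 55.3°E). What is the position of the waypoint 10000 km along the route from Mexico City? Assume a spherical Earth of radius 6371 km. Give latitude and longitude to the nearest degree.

≈ 55°N, 21°E

The haversine formula gives a central angle δ ≈ 2.249 rad (128.8°) between the endpoints. The total great-circle distance is δ·R ≈ 2.249 × 6371 ≈ 14326 km, so the target fraction is f = 10000/14326 ≈ 0.698.
Interpolate at f ≈ 0.698 with slerp weights a = sin((1−f)δ)/sin δ ≈ 0.806, b = sin(fδ)/sin δ ≈ 1.284.
p = a·p₁ + b·p₂ ≈ (0.540, 0.203, 0.816); φ = arcsin(p_z) ≈ 54.73°, λ = atan2(p_y, p_x) ≈ 20.62°.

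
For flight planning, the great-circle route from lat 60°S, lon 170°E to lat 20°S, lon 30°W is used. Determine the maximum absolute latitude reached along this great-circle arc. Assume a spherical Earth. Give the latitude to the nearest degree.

≈ 81°S

The great circle lies in the plane with unit normal n̂ = (p₁ × p₂)/|p₁ × p₂|.
Here n̂_z ≈ +0.162; the vertex latitude is φ_max = arccos|n̂_z| ≈ 80.7°.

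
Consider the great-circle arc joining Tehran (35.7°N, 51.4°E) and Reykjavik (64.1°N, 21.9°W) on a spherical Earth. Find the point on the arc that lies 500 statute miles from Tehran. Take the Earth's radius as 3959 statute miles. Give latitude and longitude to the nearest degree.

≈ 42°N, 46°E

The haversine formula gives a central angle δ ≈ 0.893 rad (51.2°) between the endpoints. The total great-circle distance is δ·R ≈ 0.893 × 3959 ≈ 3536 mi, so the target fraction is f = 500/3536 ≈ 0.141.
Interpolate at f ≈ 0.141 with slerp weights a = sin((1−f)δ)/sin δ ≈ 0.891, b = sin(fδ)/sin δ ≈ 0.162.
p = a·p₁ + b·p₂ ≈ (0.517, 0.539, 0.665); φ = arcsin(p_z) ≈ 41.70°, λ = atan2(p_y, p_x) ≈ 46.20°.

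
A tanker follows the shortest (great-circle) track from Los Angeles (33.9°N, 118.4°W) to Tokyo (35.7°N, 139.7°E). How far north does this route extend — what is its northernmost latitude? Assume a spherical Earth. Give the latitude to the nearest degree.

The great circle lies in the plane with unit normal n̂ = (p₁ × p₂)/|p₁ × p₂|.
Here n̂_z ≈ -0.671; the vertex latitude is φ_max = arccos|n̂_z| ≈ 47.8°.
Check via Clairaut: cos φ_max = |cos φ₁| · sin C = cos(33.9°)·sin(54.0°) ≈ 0.671, again giving ≈ 47.8°.

≈ 48°N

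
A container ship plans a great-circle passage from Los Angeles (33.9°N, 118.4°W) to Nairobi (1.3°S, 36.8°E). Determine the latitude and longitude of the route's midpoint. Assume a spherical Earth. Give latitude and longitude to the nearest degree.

Convert each endpoint to a unit vector on the sphere (x = cos φ cos λ, y = cos φ sin λ, z = sin φ).
The central angle between the endpoints is δ = arccos(p₁·p₂) ≈ 2.443 rad (140.0°).
Interpolate at f = 1/2 with slerp weights a = sin((1−f)δ)/sin δ ≈ 1.462, b = sin(fδ)/sin δ ≈ 1.462.
p = a·p₁ + b·p₂ ≈ (0.593, -0.192, 0.782); φ = arcsin(p_z) ≈ 51.44°, λ = atan2(p_y, p_x) ≈ -17.93°.

≈ (51°N, 18°W)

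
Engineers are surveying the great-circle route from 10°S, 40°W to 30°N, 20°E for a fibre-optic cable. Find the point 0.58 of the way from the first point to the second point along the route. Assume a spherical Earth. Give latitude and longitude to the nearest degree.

Write both endpoints as unit vectors p₁, p₂ with components (cos φ cos λ, cos φ sin λ, sin φ).
The central angle between the endpoints is δ = arccos(p₁·p₂) ≈ 1.224 rad (70.1°).
Interpolate at f = 0.58 with slerp weights a = sin((1−f)δ)/sin δ ≈ 0.523, b = sin(fδ)/sin δ ≈ 0.693.
p = a·p₁ + b·p₂ ≈ (0.959, -0.126, 0.256); φ = arcsin(p_z) ≈ 14.82°, λ = atan2(p_y, p_x) ≈ -7.47°.

≈ 15°N, 7°W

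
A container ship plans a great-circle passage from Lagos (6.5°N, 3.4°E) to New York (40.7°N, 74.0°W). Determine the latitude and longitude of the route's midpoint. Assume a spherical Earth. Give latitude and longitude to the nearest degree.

Write both endpoints as unit vectors p₁, p₂ with components (cos φ cos λ, cos φ sin λ, sin φ).
The central angle between the endpoints is δ = arccos(p₁·p₂) ≈ 1.330 rad (76.2°).
Interpolate at f = 1/2 with slerp weights a = sin((1−f)δ)/sin δ ≈ 0.635, b = sin(fδ)/sin δ ≈ 0.635.
p = a·p₁ + b·p₂ ≈ (0.763, -0.426, 0.486); φ = arcsin(p_z) ≈ 29.10°, λ = atan2(p_y, p_x) ≈ -29.15°.

≈ 29°N, 29°W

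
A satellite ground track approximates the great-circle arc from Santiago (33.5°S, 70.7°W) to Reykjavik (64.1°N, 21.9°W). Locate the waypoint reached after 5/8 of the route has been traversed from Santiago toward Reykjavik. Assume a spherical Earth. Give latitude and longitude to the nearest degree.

Convert each endpoint to a unit vector on the sphere (x = cos φ cos λ, y = cos φ sin λ, z = sin φ).
The central angle between the endpoints is δ = arccos(p₁·p₂) ≈ 1.830 rad (104.9°).
Interpolate at f = 5/8 with slerp weights a = sin((1−f)δ)/sin δ ≈ 0.656, b = sin(fδ)/sin δ ≈ 0.942.
p = a·p₁ + b·p₂ ≈ (0.562, -0.669, 0.485); φ = arcsin(p_z) ≈ 29.03°, λ = atan2(p_y, p_x) ≈ -49.97°.

≈ 29°N, 50°W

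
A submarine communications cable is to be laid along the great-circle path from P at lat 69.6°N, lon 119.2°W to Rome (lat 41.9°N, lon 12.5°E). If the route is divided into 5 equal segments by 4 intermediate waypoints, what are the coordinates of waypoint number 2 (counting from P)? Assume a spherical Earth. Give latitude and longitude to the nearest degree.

Convert each endpoint to a unit vector on the sphere (x = cos φ cos λ, y = cos φ sin λ, z = sin φ).
The central angle between the endpoints is δ = arccos(p₁·p₂) ≈ 1.100 rad (63.0°).
Interpolate at f = 2/5 with slerp weights a = sin((1−f)δ)/sin δ ≈ 0.688, b = sin(fδ)/sin δ ≈ 0.478.
p = a·p₁ + b·p₂ ≈ (0.230, -0.132, 0.964); φ = arcsin(p_z) ≈ 74.59°, λ = atan2(p_y, p_x) ≈ -29.88°.

≈ lat 75°N, lon 30°W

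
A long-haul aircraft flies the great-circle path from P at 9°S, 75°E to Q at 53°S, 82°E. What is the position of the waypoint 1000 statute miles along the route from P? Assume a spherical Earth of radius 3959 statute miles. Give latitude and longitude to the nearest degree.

≈ 23°S, 77°E

The haversine formula gives a central angle δ ≈ 0.774 rad (44.4°) between the endpoints. The total great-circle distance is δ·R ≈ 0.774 × 3959 ≈ 3065 mi, so the target fraction is f = 1000/3065 ≈ 0.326.
Interpolate at f ≈ 0.326 with slerp weights a = sin((1−f)δ)/sin δ ≈ 0.713, b = sin(fδ)/sin δ ≈ 0.357.
p = a·p₁ + b·p₂ ≈ (0.212, 0.893, -0.397); φ = arcsin(p_z) ≈ -23.39°, λ = atan2(p_y, p_x) ≈ 76.64°.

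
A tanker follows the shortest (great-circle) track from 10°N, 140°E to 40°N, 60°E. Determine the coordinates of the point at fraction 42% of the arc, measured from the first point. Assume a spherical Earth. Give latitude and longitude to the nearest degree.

≈ 28°N, 112°E

Write both endpoints as unit vectors p₁, p₂ with components (cos φ cos λ, cos φ sin λ, sin φ).
The central angle between the endpoints is δ = arccos(p₁·p₂) ≈ 1.326 rad (76.0°).
Interpolate at f = 0.42 with slerp weights a = sin((1−f)δ)/sin δ ≈ 0.717, b = sin(fδ)/sin δ ≈ 0.545.
p = a·p₁ + b·p₂ ≈ (-0.332, 0.815, 0.475); φ = arcsin(p_z) ≈ 28.34°, λ = atan2(p_y, p_x) ≈ 112.17°.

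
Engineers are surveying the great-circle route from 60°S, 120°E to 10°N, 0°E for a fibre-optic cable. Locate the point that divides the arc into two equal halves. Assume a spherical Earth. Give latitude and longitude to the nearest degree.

Convert each endpoint to a unit vector on the sphere (x = cos φ cos λ, y = cos φ sin λ, z = sin φ).
The central angle between the endpoints is δ = arccos(p₁·p₂) ≈ 1.979 rad (113.4°).
Interpolate at f = 1/2 with slerp weights a = sin((1−f)δ)/sin δ ≈ 0.910, b = sin(fδ)/sin δ ≈ 0.910.
p = a·p₁ + b·p₂ ≈ (0.669, 0.394, -0.630); φ = arcsin(p_z) ≈ -39.07°, λ = atan2(p_y, p_x) ≈ 30.51°.

≈ 39°S, 31°E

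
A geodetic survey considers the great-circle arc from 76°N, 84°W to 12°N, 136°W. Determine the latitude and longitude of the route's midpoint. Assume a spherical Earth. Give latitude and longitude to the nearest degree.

From cos δ = sin φ₁ sin φ₂ + cos φ₁ cos φ₂ cos Δλ, the central angle is δ ≈ 1.216 rad (69.7°).
Interpolate at f = 1/2 with slerp weights a = sin((1−f)δ)/sin δ ≈ 0.609, b = sin(fδ)/sin δ ≈ 0.609.
p = a·p₁ + b·p₂ ≈ (-0.413, -0.560, 0.718); φ = arcsin(p_z) ≈ 45.87°, λ = atan2(p_y, p_x) ≈ -126.40°.

≈ 46°N, 126°W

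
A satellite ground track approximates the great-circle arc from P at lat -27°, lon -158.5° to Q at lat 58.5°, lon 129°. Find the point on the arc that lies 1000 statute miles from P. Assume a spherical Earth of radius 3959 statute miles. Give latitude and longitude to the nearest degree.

From cos δ = sin φ₁ sin φ₂ + cos φ₁ cos φ₂ cos Δλ, the central angle is δ ≈ 1.820 rad (104.3°). The total great-circle distance is δ·R ≈ 1.820 × 3959 ≈ 7207 mi, so the target fraction is f = 1000/7207 ≈ 0.139.
Interpolate at f ≈ 0.139 with slerp weights a = sin((1−f)δ)/sin δ ≈ 1.032, b = sin(fδ)/sin δ ≈ 0.258.
p = a·p₁ + b·p₂ ≈ (-0.940, -0.232, -0.249); φ = arcsin(p_z) ≈ -14.40°, λ = atan2(p_y, p_x) ≈ -166.12°.

≈ lat -14°, lon -166°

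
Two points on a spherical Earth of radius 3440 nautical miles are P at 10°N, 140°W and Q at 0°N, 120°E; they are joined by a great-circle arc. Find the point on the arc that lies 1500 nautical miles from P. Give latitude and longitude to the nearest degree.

Write both endpoints as unit vectors p₁, p₂ with components (cos φ cos λ, cos φ sin λ, sin φ).
The central angle between the endpoints is δ = arccos(p₁·p₂) ≈ 1.743 rad (99.8°). The total great-circle distance is δ·R ≈ 1.743 × 3440 ≈ 5995 nmi, so the target fraction is f = 1500/5995 ≈ 0.250.
Interpolate at f ≈ 0.250 with slerp weights a = sin((1−f)δ)/sin δ ≈ 0.980, b = sin(fδ)/sin δ ≈ 0.429.
p = a·p₁ + b·p₂ ≈ (-0.953, -0.249, 0.170); φ = arcsin(p_z) ≈ 9.80°, λ = atan2(p_y, p_x) ≈ -165.37°.

≈ 10°N, 165°W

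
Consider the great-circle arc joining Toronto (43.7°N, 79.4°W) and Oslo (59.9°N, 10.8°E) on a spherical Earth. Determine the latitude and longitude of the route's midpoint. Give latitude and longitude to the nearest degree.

Write both endpoints as unit vectors p₁, p₂ with components (cos φ cos λ, cos φ sin λ, sin φ).
The central angle between the endpoints is δ = arccos(p₁·p₂) ≈ 0.932 rad (53.4°).
Interpolate at f = 1/2 with slerp weights a = sin((1−f)δ)/sin δ ≈ 0.560, b = sin(fδ)/sin δ ≈ 0.560.
p = a·p₁ + b·p₂ ≈ (0.350, -0.345, 0.871); φ = arcsin(p_z) ≈ 60.55°, λ = atan2(p_y, p_x) ≈ -44.59°.

≈ 61°N, 45°W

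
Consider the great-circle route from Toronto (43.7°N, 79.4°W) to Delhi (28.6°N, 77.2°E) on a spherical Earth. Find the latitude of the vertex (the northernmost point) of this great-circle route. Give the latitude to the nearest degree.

The great circle lies in the plane with unit normal n̂ = (p₁ × p₂)/|p₁ × p₂|.
Here n̂_z ≈ +0.260; the vertex latitude is φ_max = arccos|n̂_z| ≈ 74.9°.
Check via Clairaut: cos φ_max = |cos φ₁| · sin C = cos(43.7°)·sin(21.1°) ≈ 0.260, again giving ≈ 74.9°.

≈ 75°N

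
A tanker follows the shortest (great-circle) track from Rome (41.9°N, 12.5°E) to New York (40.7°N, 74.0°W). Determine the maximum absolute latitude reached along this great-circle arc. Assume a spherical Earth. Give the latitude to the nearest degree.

≈ 50°N

The great circle lies in the plane with unit normal n̂ = (p₁ × p₂)/|p₁ × p₂|.
Here n̂_z ≈ -0.638; the vertex latitude is φ_max = arccos|n̂_z| ≈ 50.4°.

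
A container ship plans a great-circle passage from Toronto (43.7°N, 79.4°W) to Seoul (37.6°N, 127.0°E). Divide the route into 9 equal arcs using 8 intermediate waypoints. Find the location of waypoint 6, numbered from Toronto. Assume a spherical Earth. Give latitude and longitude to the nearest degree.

≈ 66°N, 152°E

Write both endpoints as unit vectors p₁, p₂ with components (cos φ cos λ, cos φ sin λ, sin φ).
The central angle between the endpoints is δ = arccos(p₁·p₂) ≈ 1.662 rad (95.3°).
Interpolate at f = 6/9 with slerp weights a = sin((1−f)δ)/sin δ ≈ 0.528, b = sin(fδ)/sin δ ≈ 0.899.
p = a·p₁ + b·p₂ ≈ (-0.358, 0.193, 0.913); φ = arcsin(p_z) ≈ 65.98°, λ = atan2(p_y, p_x) ≈ 151.67°.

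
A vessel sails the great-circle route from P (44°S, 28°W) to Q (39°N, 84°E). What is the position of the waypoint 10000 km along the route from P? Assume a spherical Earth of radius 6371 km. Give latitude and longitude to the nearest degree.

Convert each endpoint to a unit vector on the sphere (x = cos φ cos λ, y = cos φ sin λ, z = sin φ).
The central angle between the endpoints is δ = arccos(p₁·p₂) ≈ 2.274 rad (130.3°). The total great-circle distance is δ·R ≈ 2.274 × 6371 ≈ 14487 km, so the target fraction is f = 10000/14487 ≈ 0.690.
Interpolate at f ≈ 0.690 with slerp weights a = sin((1−f)δ)/sin δ ≈ 0.849, b = sin(fδ)/sin δ ≈ 1.311.
p = a·p₁ + b·p₂ ≈ (0.646, 0.727, 0.235); φ = arcsin(p_z) ≈ 13.61°, λ = atan2(p_y, p_x) ≈ 48.38°.

≈ (14°N, 48°E)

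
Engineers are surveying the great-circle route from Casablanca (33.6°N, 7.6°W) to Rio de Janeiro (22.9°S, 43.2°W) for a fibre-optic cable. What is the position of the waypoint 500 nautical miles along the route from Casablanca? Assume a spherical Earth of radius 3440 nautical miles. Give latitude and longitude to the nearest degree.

≈ 27°N, 13°W

The haversine formula gives a central angle δ ≈ 1.150 rad (65.9°) between the endpoints. The total great-circle distance is δ·R ≈ 1.150 × 3440 ≈ 3956 nmi, so the target fraction is f = 500/3956 ≈ 0.126.
Interpolate at f ≈ 0.126 with slerp weights a = sin((1−f)δ)/sin δ ≈ 0.925, b = sin(fδ)/sin δ ≈ 0.159.
p = a·p₁ + b·p₂ ≈ (0.870, -0.202, 0.450); φ = arcsin(p_z) ≈ 26.74°, λ = atan2(p_y, p_x) ≈ -13.07°.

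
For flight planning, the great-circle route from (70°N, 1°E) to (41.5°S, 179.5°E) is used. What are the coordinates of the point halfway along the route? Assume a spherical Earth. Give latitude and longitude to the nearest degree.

From cos δ = sin φ₁ sin φ₂ + cos φ₁ cos φ₂ cos Δλ, the central angle is δ ≈ 2.644 rad (151.5°).
Interpolate at f = 1/2 with slerp weights a = sin((1−f)δ)/sin δ ≈ 2.031, b = sin(fδ)/sin δ ≈ 2.031.
p = a·p₁ + b·p₂ ≈ (-0.826, 0.025, 0.563); φ = arcsin(p_z) ≈ 34.24°, λ = atan2(p_y, p_x) ≈ 178.24°.

≈ (34°N, 178°E)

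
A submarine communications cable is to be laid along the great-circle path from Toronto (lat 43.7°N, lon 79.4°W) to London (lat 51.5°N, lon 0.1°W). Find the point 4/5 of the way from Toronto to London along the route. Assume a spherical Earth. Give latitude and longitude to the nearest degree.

≈ lat 55°N, lon 16°W

From cos δ = sin φ₁ sin φ₂ + cos φ₁ cos φ₂ cos Δλ, the central angle is δ ≈ 0.897 rad (51.4°).
Interpolate at f = 4/5 with slerp weights a = sin((1−f)δ)/sin δ ≈ 0.228, b = sin(fδ)/sin δ ≈ 0.841.
p = a·p₁ + b·p₂ ≈ (0.554, -0.163, 0.816); φ = arcsin(p_z) ≈ 54.71°, λ = atan2(p_y, p_x) ≈ -16.41°.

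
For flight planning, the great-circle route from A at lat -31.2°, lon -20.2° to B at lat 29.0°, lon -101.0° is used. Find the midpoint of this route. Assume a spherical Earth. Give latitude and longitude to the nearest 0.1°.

≈ lat -1.4°, lon -61.1°

Write both endpoints as unit vectors p₁, p₂ with components (cos φ cos λ, cos φ sin λ, sin φ).
The central angle between the endpoints is δ = arccos(p₁·p₂) ≈ 1.703 rad (97.6°).
Interpolate at f = 1/2 with slerp weights a = sin((1−f)δ)/sin δ ≈ 0.759, b = sin(fδ)/sin δ ≈ 0.759.
p = a·p₁ + b·p₂ ≈ (0.482, -0.876, -0.025); φ = arcsin(p_z) ≈ -1.44°, λ = atan2(p_y, p_x) ≈ -61.14°.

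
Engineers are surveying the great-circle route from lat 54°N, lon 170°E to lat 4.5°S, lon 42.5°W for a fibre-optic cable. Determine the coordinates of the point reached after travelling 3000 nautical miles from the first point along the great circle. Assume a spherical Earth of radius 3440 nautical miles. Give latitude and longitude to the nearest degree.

The haversine formula gives a central angle δ ≈ 2.162 rad (123.9°) between the endpoints. The total great-circle distance is δ·R ≈ 2.162 × 3440 ≈ 7439 nmi, so the target fraction is f = 3000/7439 ≈ 0.403.
Interpolate at f ≈ 0.403 with slerp weights a = sin((1−f)δ)/sin δ ≈ 1.158, b = sin(fδ)/sin δ ≈ 0.922.
p = a·p₁ + b·p₂ ≈ (0.008, -0.503, 0.864); φ = arcsin(p_z) ≈ 59.79°, λ = atan2(p_y, p_x) ≈ -89.10°.

≈ lat 60°N, lon 89°W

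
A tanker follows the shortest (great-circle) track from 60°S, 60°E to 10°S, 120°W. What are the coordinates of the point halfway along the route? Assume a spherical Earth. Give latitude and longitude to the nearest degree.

≈ 65°S, 120°W

Write both endpoints as unit vectors p₁, p₂ with components (cos φ cos λ, cos φ sin λ, sin φ).
The central angle between the endpoints is δ = arccos(p₁·p₂) ≈ 1.920 rad (110.0°).
Interpolate at f = 1/2 with slerp weights a = sin((1−f)δ)/sin δ ≈ 0.872, b = sin(fδ)/sin δ ≈ 0.872.
p = a·p₁ + b·p₂ ≈ (-0.211, -0.366, -0.906); φ = arcsin(p_z) ≈ -65.00°, λ = atan2(p_y, p_x) ≈ -120.00°.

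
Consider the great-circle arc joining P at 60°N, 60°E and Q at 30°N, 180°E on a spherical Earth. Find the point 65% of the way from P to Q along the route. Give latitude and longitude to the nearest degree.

≈ 53°N, 160°E

Write both endpoints as unit vectors p₁, p₂ with components (cos φ cos λ, cos φ sin λ, sin φ).
The central angle between the endpoints is δ = arccos(p₁·p₂) ≈ 1.353 rad (77.5°).
Interpolate at f = 0.65 with slerp weights a = sin((1−f)δ)/sin δ ≈ 0.467, b = sin(fδ)/sin δ ≈ 0.789.
p = a·p₁ + b·p₂ ≈ (-0.566, 0.202, 0.799); φ = arcsin(p_z) ≈ 53.02°, λ = atan2(p_y, p_x) ≈ 160.36°.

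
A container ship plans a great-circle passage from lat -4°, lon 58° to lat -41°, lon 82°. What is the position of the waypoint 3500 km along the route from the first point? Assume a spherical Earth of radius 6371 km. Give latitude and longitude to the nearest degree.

From cos δ = sin φ₁ sin φ₂ + cos φ₁ cos φ₂ cos Δλ, the central angle is δ ≈ 0.747 rad (42.8°). The total great-circle distance is δ·R ≈ 0.747 × 6371 ≈ 4761 km, so the target fraction is f = 3500/4761 ≈ 0.735.
Interpolate at f ≈ 0.735 with slerp weights a = sin((1−f)δ)/sin δ ≈ 0.289, b = sin(fδ)/sin δ ≈ 0.768.
p = a·p₁ + b·p₂ ≈ (0.234, 0.819, -0.524); φ = arcsin(p_z) ≈ -31.62°, λ = atan2(p_y, p_x) ≈ 74.08°.

≈ lat -32°, lon 74°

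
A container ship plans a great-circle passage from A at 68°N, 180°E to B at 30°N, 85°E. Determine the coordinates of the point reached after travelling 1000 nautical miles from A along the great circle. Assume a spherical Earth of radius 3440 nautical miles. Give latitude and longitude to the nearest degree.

≈ 67°N, 136°E

Convert each endpoint to a unit vector on the sphere (x = cos φ cos λ, y = cos φ sin λ, z = sin φ).
The central angle between the endpoints is δ = arccos(p₁·p₂) ≈ 1.120 rad (64.2°). The total great-circle distance is δ·R ≈ 1.120 × 3440 ≈ 3854 nmi, so the target fraction is f = 1000/3854 ≈ 0.259.
Interpolate at f ≈ 0.259 with slerp weights a = sin((1−f)δ)/sin δ ≈ 0.819, b = sin(fδ)/sin δ ≈ 0.318.
p = a·p₁ + b·p₂ ≈ (-0.283, 0.275, 0.919); φ = arcsin(p_z) ≈ 66.78°, λ = atan2(p_y, p_x) ≈ 135.85°.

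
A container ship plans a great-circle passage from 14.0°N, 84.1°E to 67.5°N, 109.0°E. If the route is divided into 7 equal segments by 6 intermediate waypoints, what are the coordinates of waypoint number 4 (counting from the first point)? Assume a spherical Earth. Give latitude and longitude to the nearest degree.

Convert each endpoint to a unit vector on the sphere (x = cos φ cos λ, y = cos φ sin λ, z = sin φ).
The central angle between the endpoints is δ = arccos(p₁·p₂) ≈ 0.976 rad (55.9°).
Interpolate at f = 4/7 with slerp weights a = sin((1−f)δ)/sin δ ≈ 0.490, b = sin(fδ)/sin δ ≈ 0.639.
p = a·p₁ + b·p₂ ≈ (-0.031, 0.705, 0.709); φ = arcsin(p_z) ≈ 45.15°, λ = atan2(p_y, p_x) ≈ 92.49°.

≈ 45°N, 92°E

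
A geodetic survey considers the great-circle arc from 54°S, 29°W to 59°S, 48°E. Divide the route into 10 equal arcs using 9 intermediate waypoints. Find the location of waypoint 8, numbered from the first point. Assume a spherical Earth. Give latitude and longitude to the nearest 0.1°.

Convert each endpoint to a unit vector on the sphere (x = cos φ cos λ, y = cos φ sin λ, z = sin φ).
The central angle between the endpoints is δ = arccos(p₁·p₂) ≈ 0.705 rad (40.4°).
Interpolate at f = 8/10 with slerp weights a = sin((1−f)δ)/sin δ ≈ 0.217, b = sin(fδ)/sin δ ≈ 0.825.
p = a·p₁ + b·p₂ ≈ (0.396, 0.254, -0.883); φ = arcsin(p_z) ≈ -61.95°, λ = atan2(p_y, p_x) ≈ 32.68°.

≈ 62.0°S, 32.7°E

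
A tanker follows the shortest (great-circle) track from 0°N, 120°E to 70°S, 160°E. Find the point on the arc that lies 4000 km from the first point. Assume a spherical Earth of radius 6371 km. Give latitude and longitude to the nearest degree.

≈ 35°S, 129°E

From cos δ = sin φ₁ sin φ₂ + cos φ₁ cos φ₂ cos Δλ, the central angle is δ ≈ 1.306 rad (74.8°). The total great-circle distance is δ·R ≈ 1.306 × 6371 ≈ 8319 km, so the target fraction is f = 4000/8319 ≈ 0.481.
Interpolate at f ≈ 0.481 with slerp weights a = sin((1−f)δ)/sin δ ≈ 0.650, b = sin(fδ)/sin δ ≈ 0.609.
p = a·p₁ + b·p₂ ≈ (-0.521, 0.634, -0.572); φ = arcsin(p_z) ≈ -34.89°, λ = atan2(p_y, p_x) ≈ 129.39°.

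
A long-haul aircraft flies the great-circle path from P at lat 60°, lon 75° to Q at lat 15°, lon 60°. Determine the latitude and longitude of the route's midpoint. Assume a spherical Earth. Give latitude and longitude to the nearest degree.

Convert each endpoint to a unit vector on the sphere (x = cos φ cos λ, y = cos φ sin λ, z = sin φ).
The central angle between the endpoints is δ = arccos(p₁·p₂) ≈ 0.808 rad (46.3°).
Interpolate at f = 1/2 with slerp weights a = sin((1−f)δ)/sin δ ≈ 0.544, b = sin(fδ)/sin δ ≈ 0.544.
p = a·p₁ + b·p₂ ≈ (0.333, 0.718, 0.612); φ = arcsin(p_z) ≈ 37.71°, λ = atan2(p_y, p_x) ≈ 65.10°.

≈ lat 38°, lon 65°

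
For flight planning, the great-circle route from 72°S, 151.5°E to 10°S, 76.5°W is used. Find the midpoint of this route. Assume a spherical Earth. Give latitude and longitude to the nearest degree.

The haversine formula gives a central angle δ ≈ 1.609 rad (92.2°) between the endpoints.
Interpolate at f = 1/2 with slerp weights a = sin((1−f)δ)/sin δ ≈ 0.721, b = sin(fδ)/sin δ ≈ 0.721.
p = a·p₁ + b·p₂ ≈ (-0.030, -0.584, -0.811); φ = arcsin(p_z) ≈ -54.20°, λ = atan2(p_y, p_x) ≈ -92.94°.

≈ 54°S, 93°W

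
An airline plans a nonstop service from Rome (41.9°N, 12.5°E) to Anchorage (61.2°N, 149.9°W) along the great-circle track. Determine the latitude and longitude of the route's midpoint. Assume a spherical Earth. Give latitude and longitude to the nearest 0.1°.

From cos δ = sin φ₁ sin φ₂ + cos φ₁ cos φ₂ cos Δλ, the central angle is δ ≈ 1.325 rad (75.9°).
Interpolate at f = 1/2 with slerp weights a = sin((1−f)δ)/sin δ ≈ 0.634, b = sin(fδ)/sin δ ≈ 0.634.
p = a·p₁ + b·p₂ ≈ (0.197, -0.051, 0.979); φ = arcsin(p_z) ≈ 78.29°, λ = atan2(p_y, p_x) ≈ -14.56°.

≈ 78.3°N, 14.6°W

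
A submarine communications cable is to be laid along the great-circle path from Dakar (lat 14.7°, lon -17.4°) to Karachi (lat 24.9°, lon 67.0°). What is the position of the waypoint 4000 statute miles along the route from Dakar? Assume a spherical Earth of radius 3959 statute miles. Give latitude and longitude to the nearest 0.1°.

Convert each endpoint to a unit vector on the sphere (x = cos φ cos λ, y = cos φ sin λ, z = sin φ).
The central angle between the endpoints is δ = arccos(p₁·p₂) ≈ 1.377 rad (78.9°). The total great-circle distance is δ·R ≈ 1.377 × 3959 ≈ 5452 mi, so the target fraction is f = 4000/5452 ≈ 0.734.
Interpolate at f ≈ 0.734 with slerp weights a = sin((1−f)δ)/sin δ ≈ 0.365, b = sin(fδ)/sin δ ≈ 0.863.
p = a·p₁ + b·p₂ ≈ (0.643, 0.615, 0.456); φ = arcsin(p_z) ≈ 27.14°, λ = atan2(p_y, p_x) ≈ 43.71°.

≈ lat 27.1°, lon 43.7°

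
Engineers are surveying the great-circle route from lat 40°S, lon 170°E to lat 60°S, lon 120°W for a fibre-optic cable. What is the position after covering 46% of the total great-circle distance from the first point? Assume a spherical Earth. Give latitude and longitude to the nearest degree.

Convert each endpoint to a unit vector on the sphere (x = cos φ cos λ, y = cos φ sin λ, z = sin φ).
The central angle between the endpoints is δ = arccos(p₁·p₂) ≈ 0.813 rad (46.6°).
Interpolate at f = 0.46 with slerp weights a = sin((1−f)δ)/sin δ ≈ 0.585, b = sin(fδ)/sin δ ≈ 0.503.
p = a·p₁ + b·p₂ ≈ (-0.567, -0.140, -0.812); φ = arcsin(p_z) ≈ -54.26°, λ = atan2(p_y, p_x) ≈ -166.14°.

≈ lat 54°S, lon 166°W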